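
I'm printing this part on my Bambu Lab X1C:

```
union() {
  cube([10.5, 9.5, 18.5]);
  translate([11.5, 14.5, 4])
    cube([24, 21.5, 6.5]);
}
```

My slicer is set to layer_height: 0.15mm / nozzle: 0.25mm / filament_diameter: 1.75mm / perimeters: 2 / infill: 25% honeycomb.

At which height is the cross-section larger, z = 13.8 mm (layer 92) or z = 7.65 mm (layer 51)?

layer 51 (z = 7.65 mm)

Layer 92 (z = 13.8): the 10.5×9.5 cube contributes its full rectangle (area 99.75 mm²); the cube at (11.5, 14.5) does not reach this height (z outside [4, 10.5]); Combining (union): only the 10.5×9.5 cube is present, so the union is just that shape — area = 99.75 mm². So its area = 99.75 mm². Layer 51 (z = 7.65): the cube is present — its section is the full 10.5×9.5 rectangle (area 99.75 mm²); the cube at (11.5, 14.5) is present — its section is the full 24×21.5 rectangle (area 516.00 mm²); Merging all regions: the 2 present regions are separate (no shared area or edge), so areas and boundary lengths simply add and each stays a separate island — area = 615.75 mm². So its area = 615.75 mm². Layer 51 is larger (615.75 vs 99.75 mm²).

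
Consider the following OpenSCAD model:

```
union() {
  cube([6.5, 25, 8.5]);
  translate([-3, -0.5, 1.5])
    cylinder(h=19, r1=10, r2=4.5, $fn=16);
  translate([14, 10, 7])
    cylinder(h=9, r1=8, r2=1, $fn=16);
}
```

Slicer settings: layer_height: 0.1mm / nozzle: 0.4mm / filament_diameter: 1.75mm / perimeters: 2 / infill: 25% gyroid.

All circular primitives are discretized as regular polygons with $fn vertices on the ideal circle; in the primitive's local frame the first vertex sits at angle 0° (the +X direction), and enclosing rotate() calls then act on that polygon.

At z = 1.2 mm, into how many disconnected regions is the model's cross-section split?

At z = 1.2 mm: the 6.5×25 cube contributes its full rectangle; the cone at (-3, -0.5) does not reach this height (z outside [1.5, 20.5]); the cone at (14, 10) does not reach this height (z outside [7, 16]); Taking the union: only the 6.5×25 cube is present, so the union is just that shape — 1 connected region. The result has 1 disconnected region.

1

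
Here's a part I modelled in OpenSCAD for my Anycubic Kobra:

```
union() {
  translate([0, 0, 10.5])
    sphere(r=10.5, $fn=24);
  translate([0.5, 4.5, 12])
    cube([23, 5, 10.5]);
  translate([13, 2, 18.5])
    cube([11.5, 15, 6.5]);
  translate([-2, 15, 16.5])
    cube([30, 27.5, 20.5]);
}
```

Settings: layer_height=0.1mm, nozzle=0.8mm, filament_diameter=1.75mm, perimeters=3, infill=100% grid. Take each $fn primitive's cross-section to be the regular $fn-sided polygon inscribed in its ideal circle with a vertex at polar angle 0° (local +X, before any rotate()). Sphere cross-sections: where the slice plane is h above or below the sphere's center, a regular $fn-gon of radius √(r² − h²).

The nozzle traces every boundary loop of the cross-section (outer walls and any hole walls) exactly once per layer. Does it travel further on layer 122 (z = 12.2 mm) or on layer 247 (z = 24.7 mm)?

layer 247 (z = 24.7 mm)

Layer 122 (z = 12.2): the r=10.5 sphere contributes a regular 24-gon of circumradius √(10.5²−1.7²) = 10.361 (perimeter = 2·24·10.361·sin(180°/24) = 64.92 mm); the 23×5 cube at (0.5, 4.5) contributes its full rectangle (perimeter 56.00 mm); the cube at (13, 2) does not reach this height (z outside [18.5, 25]); the cube at (-2, 15) is absent (z outside [16.5, 37]); Combining (union): the regions partially overlap (shared area 33.89 mm²), so the edge portions inside another operand are dropped and the merged outline is re-measured after clipping — boundary = 96.23 mm. So its perimeter = 96.23 mm. Layer 247 (z = 24.7): the sphere is not intersected at this z (|z−center|=14.200 > r=10.5); the cube at (0.5, 4.5) is not intersected at this z (z outside [12, 22.5]); the 11.5×15 cube at (13, 2) contributes its full rectangle (perimeter 53.00 mm); the 30×27.5 cube at (-2, 15) contributes its full rectangle (perimeter 115.00 mm); Combining (union): the regions partially overlap (shared area 23.00 mm²), so the edge portions inside another operand are dropped and the merged outline is re-measured after clipping — boundary = 141.00 mm. So its perimeter = 141.00 mm. Layer 247 is larger (141.00 vs 96.23 mm).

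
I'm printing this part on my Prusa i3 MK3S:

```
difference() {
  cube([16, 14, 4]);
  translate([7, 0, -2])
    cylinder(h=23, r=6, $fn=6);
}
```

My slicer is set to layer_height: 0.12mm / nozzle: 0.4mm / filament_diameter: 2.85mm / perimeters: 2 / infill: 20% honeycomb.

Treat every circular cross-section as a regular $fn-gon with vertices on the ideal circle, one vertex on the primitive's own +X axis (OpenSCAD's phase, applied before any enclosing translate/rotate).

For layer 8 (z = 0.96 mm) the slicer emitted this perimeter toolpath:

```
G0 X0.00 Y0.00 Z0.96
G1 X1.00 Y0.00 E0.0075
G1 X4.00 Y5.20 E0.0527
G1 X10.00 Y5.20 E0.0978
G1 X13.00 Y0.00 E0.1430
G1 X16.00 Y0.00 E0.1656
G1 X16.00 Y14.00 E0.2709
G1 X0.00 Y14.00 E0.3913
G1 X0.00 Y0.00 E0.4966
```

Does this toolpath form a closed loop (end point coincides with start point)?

yes

Start point (G0): (0.00, 0.00). End point (last G1): the path returns to the start — closed.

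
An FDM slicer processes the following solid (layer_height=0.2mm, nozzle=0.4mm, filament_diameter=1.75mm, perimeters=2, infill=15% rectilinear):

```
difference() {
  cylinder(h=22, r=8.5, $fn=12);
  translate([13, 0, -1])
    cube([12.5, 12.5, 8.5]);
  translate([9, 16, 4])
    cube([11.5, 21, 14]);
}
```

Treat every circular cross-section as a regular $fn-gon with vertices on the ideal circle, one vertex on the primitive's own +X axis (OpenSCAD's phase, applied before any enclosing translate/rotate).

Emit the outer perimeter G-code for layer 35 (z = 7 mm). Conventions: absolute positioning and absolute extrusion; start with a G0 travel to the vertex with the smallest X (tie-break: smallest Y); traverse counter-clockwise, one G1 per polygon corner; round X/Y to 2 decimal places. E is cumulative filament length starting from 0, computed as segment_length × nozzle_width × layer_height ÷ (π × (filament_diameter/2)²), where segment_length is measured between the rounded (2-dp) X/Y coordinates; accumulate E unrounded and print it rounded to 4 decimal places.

At z = 7 mm: the r=8.5 cylinder contributes a regular 12-gon of circumradius 8.5; the cube at (13, 0) (footprint 12.5×12.5) is included at this height; the 11.5×21 cube at (9, 16) contributes its full rectangle; Taking the first minus the rest: starting from the r=8.5 cylinder, the 12.5×12.5 cube at (13, 0) misses the remaining region (no effect); the 11.5×21 cube at (9, 16) misses the remaining region (no effect) — 1 connected region. The outline is a single polygon with 12 vertices. Extrusion per mm of travel: 0.4 × 0.2 / (π × 0.875²) = 0.033260. Accumulating E over each segment gives final E = 1.7560.

G0 X-8.50 Y0.00 Z7.00
G1 X-7.36 Y-4.25 E0.1464
G1 X-4.25 Y-7.36 E0.2926
G1 X0.00 Y-8.50 E0.4390
G1 X4.25 Y-7.36 E0.5853
G1 X7.36 Y-4.25 E0.7316
G1 X8.50 Y0.00 E0.8780
G1 X7.36 Y4.25 E1.0243
G1 X4.25 Y7.36 E1.1706
G1 X0.00 Y8.50 E1.3170
G1 X-4.25 Y7.36 E1.4633
G1 X-7.36 Y4.25 E1.6096
G1 X-8.50 Y0.00 E1.7560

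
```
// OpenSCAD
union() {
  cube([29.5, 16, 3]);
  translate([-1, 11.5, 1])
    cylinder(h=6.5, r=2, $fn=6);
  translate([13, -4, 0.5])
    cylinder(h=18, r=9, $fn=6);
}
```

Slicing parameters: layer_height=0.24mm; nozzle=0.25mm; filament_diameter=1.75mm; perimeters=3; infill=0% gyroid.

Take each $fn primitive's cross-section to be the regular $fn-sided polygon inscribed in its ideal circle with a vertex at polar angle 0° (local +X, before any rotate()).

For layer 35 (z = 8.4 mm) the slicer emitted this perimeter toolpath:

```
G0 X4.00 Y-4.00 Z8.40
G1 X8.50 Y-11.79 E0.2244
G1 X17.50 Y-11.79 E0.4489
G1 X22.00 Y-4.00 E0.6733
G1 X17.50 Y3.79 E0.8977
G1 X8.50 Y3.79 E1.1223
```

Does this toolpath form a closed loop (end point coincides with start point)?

Start point (G0): (4.00, -4.00). End point (last G1): the path does not return to the start — open.

no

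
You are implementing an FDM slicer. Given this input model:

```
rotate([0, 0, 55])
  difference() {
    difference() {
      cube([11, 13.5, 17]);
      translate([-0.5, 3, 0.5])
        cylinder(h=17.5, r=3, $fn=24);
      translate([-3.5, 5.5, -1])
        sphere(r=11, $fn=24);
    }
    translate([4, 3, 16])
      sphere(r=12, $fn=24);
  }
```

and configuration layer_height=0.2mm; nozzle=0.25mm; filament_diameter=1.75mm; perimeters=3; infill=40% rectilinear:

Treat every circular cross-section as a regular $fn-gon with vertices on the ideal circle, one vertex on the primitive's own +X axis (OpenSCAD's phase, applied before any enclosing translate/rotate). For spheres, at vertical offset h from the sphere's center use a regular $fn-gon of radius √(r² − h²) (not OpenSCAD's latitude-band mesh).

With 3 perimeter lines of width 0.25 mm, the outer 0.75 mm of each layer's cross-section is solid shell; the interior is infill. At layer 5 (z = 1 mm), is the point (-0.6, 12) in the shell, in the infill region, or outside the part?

infill

At z = 1 mm: the cube is present — its section is the full 11×13.5 rectangle; the r=3 cylinder at (-0.5, 3) contributes a regular 24-gon of circumradius 3; the r=11 sphere at (-3.5, 5.5) slices to a regular 24-gon of circumradius 10.817 (√(r²−h²) with h=2 from center); Subtracting the remaining from the first: starting from the 11×13.5 cube, the r=3 cylinder at (-0.5, 3) partially overlaps it — only the 11.01 mm² overlap (of its 27.95 mm²) is removed, clipping the outline; the r=11 sphere at (-3.5, 5.5) partially overlaps it — only the 75.49 mm² overlap (of its 363.38 mm²) is removed, clipping the outline — 1 connected region; the sphere at (4, 3) does not reach this height (|z−center|=15.000 > r=12); Subtracting the remaining from the first: none of the subtracted shapes is present at this height, so the result so far is unchanged — 1 connected region; (whole slice rotated 55° about Z — lengths, areas and connectivity unchanged). Overall, the cross-section is a single solid region. Undo the 55° rotation: the query point maps to (9.486, 7.374) in the un-rotated model frame. The nearest boundary edge runs (11.00, 13.50)→(11.00, 0.00); distance from the point to it = 1.51 mm. The point is inside the cross-section and 1.51 mm from the nearest boundary — more than the 0.75 mm shell width (3 × 0.25), so it's in the infill interior.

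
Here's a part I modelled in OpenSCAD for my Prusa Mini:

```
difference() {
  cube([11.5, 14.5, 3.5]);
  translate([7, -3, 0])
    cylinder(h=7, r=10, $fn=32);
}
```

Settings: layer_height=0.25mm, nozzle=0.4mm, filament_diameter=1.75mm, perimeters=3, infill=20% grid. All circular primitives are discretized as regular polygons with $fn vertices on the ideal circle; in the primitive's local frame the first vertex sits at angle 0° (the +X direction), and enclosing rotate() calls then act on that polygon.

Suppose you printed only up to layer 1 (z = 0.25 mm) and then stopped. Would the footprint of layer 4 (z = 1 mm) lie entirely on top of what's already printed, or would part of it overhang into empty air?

entirely on top

Compare the two slices. At z = 0.25: the cube (footprint 11.5×14.5) is included at this height (area 166.75 mm²); the cylinder at (7, -3): section is a regular 32-gon, circumradius r=10 (area = (32/2)·10.000²·sin(360°/32) = 312.14 mm²); Taking the first minus the rest: starting from the 11.5×14.5 cube (166.75 mm²), the r=10 cylinder at (7, -3) partially overlaps it — only the 72.30 mm² overlap (of its 312.14 mm²) is removed, clipping the outline — area = 94.45 mm². At z = 1: the cube (footprint 11.5×14.5) is included at this height (area 166.75 mm²); the cylinder at (7, -3): section is a regular 32-gon, circumradius r=10 (area = (32/2)·10.000²·sin(360°/32) = 312.14 mm²); Taking the first minus the rest: starting from the 11.5×14.5 cube (166.75 mm²), the r=10 cylinder at (7, -3) partially overlaps it — only the 72.30 mm² overlap (of its 312.14 mm²) is removed, clipping the outline — area = 94.45 mm². Checking containment: the cross-section at z = 1 is a subset of the cross-section at z = 0.25.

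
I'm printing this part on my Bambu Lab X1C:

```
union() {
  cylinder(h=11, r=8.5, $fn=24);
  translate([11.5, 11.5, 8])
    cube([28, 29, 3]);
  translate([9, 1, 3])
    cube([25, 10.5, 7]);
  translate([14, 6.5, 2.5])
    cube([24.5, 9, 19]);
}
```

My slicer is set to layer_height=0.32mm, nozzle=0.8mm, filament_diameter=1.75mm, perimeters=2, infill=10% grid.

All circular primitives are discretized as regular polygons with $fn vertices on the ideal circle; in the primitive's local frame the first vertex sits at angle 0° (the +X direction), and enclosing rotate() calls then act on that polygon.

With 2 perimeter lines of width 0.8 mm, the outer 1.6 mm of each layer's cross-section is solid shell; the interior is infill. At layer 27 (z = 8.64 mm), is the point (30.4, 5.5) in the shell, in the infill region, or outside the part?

At z = 8.64 mm: the r=8.5 cylinder contributes a regular 24-gon of circumradius 8.5; the 28×29 cube at (11.5, 11.5) contributes its full rectangle; the 25×10.5 cube at (9, 1) contributes its full rectangle; the cube at (14, 6.5) is present — its section is the full 24.5×9 rectangle; Taking the union: the regions partially overlap (shared area 198.00 mm²), so overlapping operands fuse into one piece — 2 connected regions. Overall, the cross-section has 2 separate islands. The nearest boundary edge runs (34.00, 6.50)→(34.00, 1.00); distance from the point to it = 3.60 mm. (Shell/infill is judged within the island containing the point — the largest one.) The point is inside the cross-section and 3.60 mm from the nearest boundary — more than the 1.6 mm shell width (2 × 0.8), so it's in the infill interior.

infill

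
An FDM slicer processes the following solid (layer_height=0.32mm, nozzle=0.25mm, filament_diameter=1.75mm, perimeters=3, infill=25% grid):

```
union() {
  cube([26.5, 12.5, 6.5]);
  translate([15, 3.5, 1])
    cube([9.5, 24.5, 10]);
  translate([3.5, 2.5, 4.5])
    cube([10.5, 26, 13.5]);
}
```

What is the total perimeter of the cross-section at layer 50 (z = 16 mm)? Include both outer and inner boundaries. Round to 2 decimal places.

At z = 16 mm: the cube is absent (z outside [0, 6.5]); the cube at (15, 3.5) is not intersected at this z (z outside [1, 11]); the cube at (3.5, 2.5) is present — its section is the full 10.5×26 rectangle (perimeter 73.00 mm); Combining (union): only the 10.5×26 cube at (3.5, 2.5) is present, so the union is just that shape — boundary = 73.00 mm. Overall, the cross-section is a single solid region. Total boundary length (outer) = 73.00 mm.

73.00 mm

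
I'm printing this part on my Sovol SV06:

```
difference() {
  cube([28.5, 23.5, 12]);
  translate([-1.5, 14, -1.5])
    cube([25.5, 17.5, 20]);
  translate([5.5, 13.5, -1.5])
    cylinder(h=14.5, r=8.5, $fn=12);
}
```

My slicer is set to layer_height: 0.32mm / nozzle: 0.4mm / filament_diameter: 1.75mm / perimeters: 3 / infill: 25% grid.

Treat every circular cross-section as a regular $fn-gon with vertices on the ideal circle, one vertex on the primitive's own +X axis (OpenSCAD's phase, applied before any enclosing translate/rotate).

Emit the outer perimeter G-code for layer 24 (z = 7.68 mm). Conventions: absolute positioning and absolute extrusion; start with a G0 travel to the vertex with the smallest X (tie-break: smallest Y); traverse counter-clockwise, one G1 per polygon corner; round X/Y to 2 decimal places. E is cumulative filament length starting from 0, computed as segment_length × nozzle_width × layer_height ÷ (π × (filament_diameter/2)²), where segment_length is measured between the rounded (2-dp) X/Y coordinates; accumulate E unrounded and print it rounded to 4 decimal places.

At z = 7.68 mm: the 28.5×23.5 cube contributes its full rectangle; the cube at (-1.5, 14) is present — its section is the full 25.5×17.5 rectangle; the r=8.5 cylinder at (5.5, 13.5) contributes a regular 12-gon of circumradius 8.5; After the difference (first − rest): starting from the 28.5×23.5 cube, the 25.5×17.5 cube at (-1.5, 14) partially overlaps it — only the 228.00 mm² overlap (of its 446.25 mm²) is removed, clipping the outline; the r=8.5 cylinder at (5.5, 13.5) partially overlaps it — only the 103.28 mm² overlap (of its 216.75 mm²) is removed, clipping the outline — 1 connected region. The outline is a single polygon with 12 vertices. Extrusion per mm of travel: 0.4 × 0.32 / (π × 0.875²) = 0.053216. Accumulating E over each segment gives final E = 5.5027.

G0 X0.00 Y0.00 Z7.68
G1 X28.50 Y0.00 E1.5167
G1 X28.50 Y23.50 E2.7672
G1 X24.00 Y23.50 E3.0067
G1 X24.00 Y14.00 E3.5123
G1 X13.87 Y14.00 E4.0514
G1 X14.00 Y13.50 E4.0788
G1 X12.86 Y9.25 E4.3130
G1 X9.75 Y6.14 E4.5471
G1 X5.50 Y5.00 E4.7812
G1 X1.25 Y6.14 E5.0154
G1 X0.00 Y7.39 E5.1095
G1 X0.00 Y0.00 E5.5027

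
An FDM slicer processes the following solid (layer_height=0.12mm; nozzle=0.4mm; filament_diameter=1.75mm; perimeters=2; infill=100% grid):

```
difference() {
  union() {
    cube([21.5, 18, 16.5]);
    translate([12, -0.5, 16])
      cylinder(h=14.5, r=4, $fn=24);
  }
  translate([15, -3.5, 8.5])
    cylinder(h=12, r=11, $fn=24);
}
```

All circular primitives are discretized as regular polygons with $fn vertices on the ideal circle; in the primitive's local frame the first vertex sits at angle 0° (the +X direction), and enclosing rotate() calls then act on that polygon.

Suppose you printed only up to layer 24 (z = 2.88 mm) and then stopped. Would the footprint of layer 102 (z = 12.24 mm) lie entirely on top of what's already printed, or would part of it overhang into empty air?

entirely on top

Compare the two slices. At z = 2.88: the 21.5×18 cube contributes its full rectangle (area 387.00 mm²); the cylinder at (12, -0.5) is absent (z outside [16, 30.5]); Merging all regions: only the 21.5×18 cube is present, so the union is just that shape — area = 387.00 mm²; the cylinder at (15, -3.5) does not reach this height (z outside [8.5, 20.5]); Taking the first minus the rest: none of the subtracted shapes is present at this height, so that combined region is unchanged — area = 387.00 mm². At z = 12.24: the cube is present — its section is the full 21.5×18 rectangle (area 387.00 mm²); the cylinder at (12, -0.5) does not reach this height (z outside [16, 30.5]); Merging all regions: only the 21.5×18 cube is present, so the union is just that shape — area = 387.00 mm²; the r=11 cylinder at (15, -3.5) contributes a regular 24-gon of circumradius 11 (area = (24/2)·11.000²·sin(360°/24) = 375.81 mm²); After the difference (first − rest): starting from that combined region (387.00 mm²), the r=11 cylinder at (15, -3.5) partially overlaps it — only the 100.22 mm² overlap (of its 375.81 mm²) is removed, clipping the outline — area = 286.78 mm². Checking containment: the cross-section at z = 12.24 is a subset of the cross-section at z = 2.88.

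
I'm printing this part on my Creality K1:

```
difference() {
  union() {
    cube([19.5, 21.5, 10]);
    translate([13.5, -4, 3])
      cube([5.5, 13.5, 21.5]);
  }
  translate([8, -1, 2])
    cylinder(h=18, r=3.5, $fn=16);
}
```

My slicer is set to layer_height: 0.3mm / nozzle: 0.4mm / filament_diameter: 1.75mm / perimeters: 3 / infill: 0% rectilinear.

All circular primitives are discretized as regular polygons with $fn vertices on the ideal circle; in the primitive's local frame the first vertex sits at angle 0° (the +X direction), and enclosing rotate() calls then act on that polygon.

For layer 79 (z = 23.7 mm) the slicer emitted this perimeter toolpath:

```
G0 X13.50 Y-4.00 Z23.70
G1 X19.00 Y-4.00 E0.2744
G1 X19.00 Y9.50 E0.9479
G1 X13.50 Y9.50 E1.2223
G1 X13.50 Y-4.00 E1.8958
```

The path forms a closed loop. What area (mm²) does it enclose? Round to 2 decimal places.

74.25 mm²

Apply the shoelace formula to the sequence of (X, Y) vertices; enclosed area = 74.25 mm².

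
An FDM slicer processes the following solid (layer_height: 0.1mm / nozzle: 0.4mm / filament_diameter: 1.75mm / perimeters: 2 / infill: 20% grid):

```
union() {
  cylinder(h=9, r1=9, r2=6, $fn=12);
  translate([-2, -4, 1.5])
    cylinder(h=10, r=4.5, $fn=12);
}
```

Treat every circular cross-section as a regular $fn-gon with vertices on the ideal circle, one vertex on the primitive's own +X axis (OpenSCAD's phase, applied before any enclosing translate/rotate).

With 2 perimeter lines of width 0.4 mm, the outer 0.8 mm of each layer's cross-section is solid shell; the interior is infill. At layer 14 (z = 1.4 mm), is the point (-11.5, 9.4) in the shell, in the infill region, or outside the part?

At z = 1.4 mm: the cone (r1=9→r2=6) has section circumradius 8.533 here — a regular 12-gon; the cylinder at (-2, -4) does not reach this height (z outside [1.5, 11.5]); Taking the union: only the cone is present, so the union is just that shape — 1 connected region. Overall, the cross-section is a single solid region. The nearest boundary edge runs (-4.27, 7.39)→(-7.39, 4.27); distance from the point to it = 6.54 mm. The point is not inside any of the regions above, so it lies outside the cross-section (6.54 mm from the nearest boundary).

outside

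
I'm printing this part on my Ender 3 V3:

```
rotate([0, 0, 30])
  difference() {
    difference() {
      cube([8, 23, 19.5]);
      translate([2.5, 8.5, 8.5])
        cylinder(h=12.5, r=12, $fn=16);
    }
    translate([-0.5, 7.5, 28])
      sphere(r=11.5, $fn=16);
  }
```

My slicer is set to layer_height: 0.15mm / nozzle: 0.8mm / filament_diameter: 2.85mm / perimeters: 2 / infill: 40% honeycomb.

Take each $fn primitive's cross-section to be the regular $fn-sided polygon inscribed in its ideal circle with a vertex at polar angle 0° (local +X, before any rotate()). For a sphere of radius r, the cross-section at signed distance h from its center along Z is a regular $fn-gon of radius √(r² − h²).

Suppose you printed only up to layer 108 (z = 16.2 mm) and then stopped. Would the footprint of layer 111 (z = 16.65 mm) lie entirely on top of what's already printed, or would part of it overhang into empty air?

entirely on top

Compare the two slices. At z = 16.2: the 8×23 cube contributes its full rectangle (area 184.00 mm²); the r=12 cylinder at (2.5, 8.5) contributes a regular 16-gon of circumradius 12 (area = (16/2)·12.000²·sin(360°/16) = 440.85 mm²); Subtracting the remaining from the first: starting from the 8×23 cube (184.00 mm²), the r=12 cylinder at (2.5, 8.5) partially overlaps it — only the 160.18 mm² overlap (of its 440.85 mm²) is removed, clipping the outline — area = 23.82 mm²; the sphere at (-0.5, 7.5) is not intersected at this z (|z−center|=11.800 > r=11.5); Taking the first minus the rest: none of the subtracted shapes is present at this height, so the result so far is unchanged — area = 23.82 mm²; (whole slice rotated 30° about Z — lengths, areas and connectivity unchanged). At z = 16.65: the cube is present — its section is the full 8×23 rectangle (area 184.00 mm²); the r=12 cylinder at (2.5, 8.5) contributes a regular 16-gon of circumradius 12 (area = (16/2)·12.000²·sin(360°/16) = 440.85 mm²); Taking the first minus the rest: starting from the 8×23 cube (184.00 mm²), the r=12 cylinder at (2.5, 8.5) partially overlaps it — only the 160.18 mm² overlap (of its 440.85 mm²) is removed, clipping the outline — area = 23.82 mm²; the sphere at (-0.5, 7.5): section is a regular 16-gon, circumradius = √(r²−h²) = √(11.5²−11.35²) = 1.851 (area = (16/2)·1.851²·sin(360°/16) = 10.49 mm²); After the difference (first − rest): starting from that combined region (23.82 mm²), the r=11.5 sphere at (-0.5, 7.5) misses the remaining region (no effect) — area = 23.82 mm²; (whole slice rotated 30° about Z — lengths, areas and connectivity unchanged). Checking containment: the cross-section at z = 16.65 is a subset of the cross-section at z = 16.2.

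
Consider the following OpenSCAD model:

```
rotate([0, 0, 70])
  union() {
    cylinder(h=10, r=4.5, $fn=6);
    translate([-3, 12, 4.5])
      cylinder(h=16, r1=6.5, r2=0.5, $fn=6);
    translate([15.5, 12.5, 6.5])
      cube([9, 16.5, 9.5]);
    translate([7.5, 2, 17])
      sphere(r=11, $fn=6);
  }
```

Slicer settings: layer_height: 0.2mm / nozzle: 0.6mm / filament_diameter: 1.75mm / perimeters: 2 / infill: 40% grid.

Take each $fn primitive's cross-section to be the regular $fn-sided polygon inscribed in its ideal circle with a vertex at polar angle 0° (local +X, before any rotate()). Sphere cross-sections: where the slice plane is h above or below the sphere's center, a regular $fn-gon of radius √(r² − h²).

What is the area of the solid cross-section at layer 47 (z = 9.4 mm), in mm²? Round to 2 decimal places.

402.93 mm²

At z = 9.4 mm: the r=4.5 cylinder gives a regular 6-gon of circumradius 4.5 (constant along its height) (area = (6/2)·4.500²·sin(360°/6) = 52.61 mm²); the cone at (-3, 12) contributes a regular 6-gon of circumradius 4.662 (interpolated between r1=6.5 and r2=0.5 at t=0.306) (area = (6/2)·4.662²·sin(360°/6) = 56.48 mm²); the cube at (15.5, 12.5) is present — its section is the full 9×16.5 rectangle (area 148.50 mm²); the sphere at (7.5, 2): section is a regular 6-gon, circumradius = √(r²−h²) = √(11²−7.6²) = 7.952 (area = (6/2)·7.952²·sin(360°/6) = 164.30 mm²); Combining (union): the regions partially overlap — summed areas 421.89 mm² minus the doubly-counted overlap 18.97 mm² gives 402.93 mm² — area = 402.93 mm²; (whole slice rotated 70° about Z — lengths, areas and connectivity unchanged). Overall, the cross-section has 3 separate islands. Net area = 402.93 mm².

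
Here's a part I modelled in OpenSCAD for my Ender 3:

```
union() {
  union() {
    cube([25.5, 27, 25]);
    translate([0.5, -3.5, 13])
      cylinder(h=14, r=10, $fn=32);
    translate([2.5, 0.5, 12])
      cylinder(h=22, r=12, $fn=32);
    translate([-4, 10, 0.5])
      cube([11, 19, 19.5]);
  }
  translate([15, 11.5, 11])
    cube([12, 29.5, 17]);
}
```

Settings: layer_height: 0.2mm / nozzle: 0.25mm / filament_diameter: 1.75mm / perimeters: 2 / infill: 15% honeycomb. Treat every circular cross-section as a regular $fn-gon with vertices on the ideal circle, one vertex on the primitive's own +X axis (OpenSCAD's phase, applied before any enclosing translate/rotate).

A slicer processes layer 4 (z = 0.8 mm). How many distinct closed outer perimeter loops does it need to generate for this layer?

At z = 0.8 mm: the cube (footprint 25.5×27) is included at this height; the cylinder at (0.5, -3.5) does not reach this height (z outside [13, 27]); the cylinder at (2.5, 0.5) is not intersected at this z (z outside [12, 34]); the 11×19 cube at (-4, 10) contributes its full rectangle; Combining (union): the regions partially overlap (shared area 119.00 mm²), so overlapping operands fuse into one piece — 1 connected region; the cube at (15, 11.5) is absent (z outside [11, 28]); Combining (union): only the result so far is present, so the union is just that shape — 1 connected region. The result has 1 disconnected region.

1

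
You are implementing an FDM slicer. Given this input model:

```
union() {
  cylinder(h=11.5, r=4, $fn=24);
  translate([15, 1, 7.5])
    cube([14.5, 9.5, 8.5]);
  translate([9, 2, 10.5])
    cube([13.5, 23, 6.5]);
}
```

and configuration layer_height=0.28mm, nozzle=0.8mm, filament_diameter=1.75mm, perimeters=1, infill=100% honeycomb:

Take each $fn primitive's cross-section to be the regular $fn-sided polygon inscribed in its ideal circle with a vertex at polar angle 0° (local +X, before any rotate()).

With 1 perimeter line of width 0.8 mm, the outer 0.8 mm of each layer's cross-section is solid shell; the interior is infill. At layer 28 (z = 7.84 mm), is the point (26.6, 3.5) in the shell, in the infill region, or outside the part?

infill

At z = 7.84 mm: the r=4 cylinder contributes a regular 24-gon of circumradius 4; the cube at (15, 1) is present — its section is the full 14.5×9.5 rectangle; the cube at (9, 2) is not intersected at this z (z outside [10.5, 17]); Combining (union): the 2 present regions are separate (no shared area or edge), so areas and boundary lengths simply add and each stays a separate island — 2 connected regions. Overall, the cross-section has 2 separate islands. The nearest boundary edge runs (29.50, 1.00)→(15.00, 1.00); distance from the point to it = 2.50 mm. (Shell/infill is judged within the island containing the point — the largest one.) The point is inside the cross-section and 2.50 mm from the nearest boundary — more than the 0.8 mm shell width (1 × 0.8), so it's in the infill interior.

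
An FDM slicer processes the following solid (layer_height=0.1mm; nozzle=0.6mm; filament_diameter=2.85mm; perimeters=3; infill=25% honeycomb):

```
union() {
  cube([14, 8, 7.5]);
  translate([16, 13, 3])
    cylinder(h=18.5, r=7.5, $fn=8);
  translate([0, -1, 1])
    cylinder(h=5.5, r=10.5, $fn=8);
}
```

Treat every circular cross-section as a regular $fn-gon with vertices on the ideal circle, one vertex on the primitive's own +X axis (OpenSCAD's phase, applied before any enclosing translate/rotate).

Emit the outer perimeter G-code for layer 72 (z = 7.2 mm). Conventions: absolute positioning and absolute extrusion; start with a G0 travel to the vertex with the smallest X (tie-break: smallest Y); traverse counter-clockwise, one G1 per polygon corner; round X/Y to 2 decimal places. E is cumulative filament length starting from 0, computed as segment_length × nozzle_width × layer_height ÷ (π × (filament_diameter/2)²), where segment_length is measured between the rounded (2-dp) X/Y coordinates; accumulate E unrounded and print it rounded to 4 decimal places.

At z = 7.2 mm: the cube (footprint 14×8) is included at this height; the r=7.5 cylinder at (16, 13) gives a regular 8-gon of circumradius 7.5 (constant along its height); the cylinder at (0, -1) does not reach this height (z outside [1, 6.5]); Taking the union: the regions partially overlap (shared area 3.28 mm²), so overlapping operands fuse into one piece — 1 connected region. The outline is a single polygon with 12 vertices. Extrusion per mm of travel: 0.6 × 0.1 / (π × 1.425²) = 0.009405. Accumulating E over each segment gives final E = 0.7610.

G0 X0.00 Y0.00 Z7.20
G1 X14.00 Y0.00 E0.1317
G1 X14.00 Y6.33 E0.1912
G1 X16.00 Y5.50 E0.2116
G1 X21.30 Y7.70 E0.2655
G1 X23.50 Y13.00 E0.3195
G1 X21.30 Y18.30 E0.3735
G1 X16.00 Y20.50 E0.4275
G1 X10.70 Y18.30 E0.4814
G1 X8.50 Y13.00 E0.5354
G1 X10.57 Y8.00 E0.5863
G1 X0.00 Y8.00 E0.6857
G1 X0.00 Y0.00 E0.7610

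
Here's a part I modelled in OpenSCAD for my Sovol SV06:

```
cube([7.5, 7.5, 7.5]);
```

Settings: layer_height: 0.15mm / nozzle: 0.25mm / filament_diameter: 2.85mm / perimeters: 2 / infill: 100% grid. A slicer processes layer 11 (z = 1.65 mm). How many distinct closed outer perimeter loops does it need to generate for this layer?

At z = 1.65 mm: the 7.5×7.5 cube contributes its full rectangle. The result has 1 disconnected region.

1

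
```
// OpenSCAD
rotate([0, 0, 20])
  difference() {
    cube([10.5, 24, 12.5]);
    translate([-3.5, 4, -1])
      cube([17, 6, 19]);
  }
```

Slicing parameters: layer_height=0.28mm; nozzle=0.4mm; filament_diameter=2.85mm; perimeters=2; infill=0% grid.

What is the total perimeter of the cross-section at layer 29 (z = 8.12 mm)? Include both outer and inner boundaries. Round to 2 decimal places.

At z = 8.12 mm: the cube is present — its section is the full 10.5×24 rectangle (perimeter 69.00 mm); the cube at (-3.5, 4) is present — its section is the full 17×6 rectangle (perimeter 46.00 mm); Subtracting the remaining from the first: starting from the 10.5×24 cube, the 17×6 cube at (-3.5, 4) partially overlaps it — only the 63.00 mm² overlap (of its 102.00 mm²) is removed, clipping the outline — boundary = 78.00 mm; (rotated 20° about Z; rotation is an isometry so areas/perimeters/island counts are preserved). Overall, the cross-section has 2 separate islands. Total boundary length (outer) = 78.00 mm.

78.00 mm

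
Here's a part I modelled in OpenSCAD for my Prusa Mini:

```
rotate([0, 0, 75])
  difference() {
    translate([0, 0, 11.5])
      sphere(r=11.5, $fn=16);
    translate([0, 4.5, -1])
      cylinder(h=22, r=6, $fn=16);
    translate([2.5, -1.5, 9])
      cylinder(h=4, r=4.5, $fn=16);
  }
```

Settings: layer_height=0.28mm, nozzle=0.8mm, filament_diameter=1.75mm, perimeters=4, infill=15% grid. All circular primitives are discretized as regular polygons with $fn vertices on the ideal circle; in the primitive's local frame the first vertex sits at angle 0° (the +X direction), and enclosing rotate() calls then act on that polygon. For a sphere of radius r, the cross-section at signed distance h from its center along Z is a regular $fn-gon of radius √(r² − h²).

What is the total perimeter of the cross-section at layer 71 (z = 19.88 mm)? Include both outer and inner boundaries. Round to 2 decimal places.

At z = 19.88 mm: the sphere: section is a regular 16-gon, circumradius = √(r²−h²) = √(11.5²−8.38²) = 7.876 (perimeter = 2·16·7.876·sin(180°/16) = 49.17 mm); the r=6 cylinder at (0, 4.5) contributes a regular 16-gon of circumradius 6 (perimeter = 2·16·6.000·sin(180°/16) = 37.46 mm); the cylinder at (2.5, -1.5) is not intersected at this z (z outside [9, 13]); Subtracting the remaining from the first: starting from the r=11.5 sphere, the r=6 cylinder at (0, 4.5) partially overlaps it — only the 84.06 mm² overlap (of its 110.21 mm²) is removed, clipping the outline — boundary = 55.71 mm; (whole slice rotated 75° about Z — lengths, areas and connectivity unchanged). Overall, the cross-section is a single solid region. Total boundary length (outer) = 55.71 mm.

55.71 mm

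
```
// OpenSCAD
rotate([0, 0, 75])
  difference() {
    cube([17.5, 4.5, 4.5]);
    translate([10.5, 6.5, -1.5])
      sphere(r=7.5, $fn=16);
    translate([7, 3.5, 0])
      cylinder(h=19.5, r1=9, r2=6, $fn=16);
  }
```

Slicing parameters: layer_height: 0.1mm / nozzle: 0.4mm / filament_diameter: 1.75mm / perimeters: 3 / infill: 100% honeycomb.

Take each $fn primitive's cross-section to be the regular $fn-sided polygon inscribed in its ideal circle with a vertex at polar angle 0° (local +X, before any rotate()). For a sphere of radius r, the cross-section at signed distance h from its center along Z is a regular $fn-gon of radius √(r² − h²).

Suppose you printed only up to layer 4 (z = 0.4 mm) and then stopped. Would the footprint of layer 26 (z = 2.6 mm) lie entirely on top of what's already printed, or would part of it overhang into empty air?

part overhangs

Compare the two slices. At z = 0.4: the cube is present — its section is the full 17.5×4.5 rectangle (area 78.75 mm²); the sphere at (10.5, 6.5): section is a regular 16-gon, circumradius = √(r²−h²) = √(7.5²−1.9²) = 7.255 (area = (16/2)·7.255²·sin(360°/16) = 161.16 mm²); the cone at (7, 3.5) contributes a regular 16-gon of circumradius 8.938 (interpolated between r1=9 and r2=6 at t=0.021) (area = (16/2)·8.938²·sin(360°/16) = 244.60 mm²); Subtracting the remaining from the first: starting from the 17.5×4.5 cube (78.75 mm²), the r=7.5 sphere at (10.5, 6.5) partially overlaps it — only the 49.63 mm² overlap (of its 161.16 mm²) is removed, clipping the outline; the cone at (7, 3.5) partially overlaps it — only the 23.50 mm² overlap (of its 244.60 mm²) is removed, clipping the outline — area = 5.62 mm²; (whole slice rotated 75° about Z — lengths, areas and connectivity unchanged). At z = 2.6: the cube (footprint 17.5×4.5) is included at this height (area 78.75 mm²); the sphere at (10.5, 6.5): section is a regular 16-gon, circumradius = √(r²−h²) = √(7.5²−4.1²) = 6.280 (area = (16/2)·6.280²·sin(360°/16) = 120.74 mm²); the cone at (7, 3.5) contributes a regular 16-gon of circumradius 8.600 (interpolated between r1=9 and r2=6 at t=0.133) (area = (16/2)·8.600²·sin(360°/16) = 226.43 mm²); Taking the first minus the rest: starting from the 17.5×4.5 cube (78.75 mm²), the r=7.5 sphere at (10.5, 6.5) partially overlaps it — only the 36.05 mm² overlap (of its 120.74 mm²) is removed, clipping the outline; the cone at (7, 3.5) partially overlaps it — only the 33.62 mm² overlap (of its 226.43 mm²) is removed, clipping the outline — area = 9.08 mm²; (whole slice rotated 75° about Z — lengths, areas and connectivity unchanged). Checking containment: at z = 2.6 the cross-section extends beyond the z = 0.4 cross-section by about 3.46 mm².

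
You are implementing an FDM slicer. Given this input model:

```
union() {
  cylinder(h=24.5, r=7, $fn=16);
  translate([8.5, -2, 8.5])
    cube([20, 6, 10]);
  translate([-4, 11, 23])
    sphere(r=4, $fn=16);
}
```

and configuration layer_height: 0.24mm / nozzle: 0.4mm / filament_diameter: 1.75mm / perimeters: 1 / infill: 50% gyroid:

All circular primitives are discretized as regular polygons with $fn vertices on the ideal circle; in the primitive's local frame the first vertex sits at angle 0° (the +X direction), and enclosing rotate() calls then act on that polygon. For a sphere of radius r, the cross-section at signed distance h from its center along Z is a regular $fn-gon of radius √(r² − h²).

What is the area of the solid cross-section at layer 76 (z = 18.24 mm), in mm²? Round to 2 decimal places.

At z = 18.24 mm: the r=7 cylinder gives a regular 16-gon of circumradius 7 (constant along its height) (area = (16/2)·7.000²·sin(360°/16) = 150.01 mm²); the cube at (8.5, -2) is present — its section is the full 20×6 rectangle (area 120.00 mm²); the sphere at (-4, 11) is not intersected at this z (|z−center|=4.760 > r=4); Taking the union: the 2 present regions are separate (no shared area or edge), so areas and boundary lengths simply add and each stays a separate island — area = 270.01 mm². Overall, the cross-section has 2 separate islands. Net area = 270.01 mm².

270.01 mm²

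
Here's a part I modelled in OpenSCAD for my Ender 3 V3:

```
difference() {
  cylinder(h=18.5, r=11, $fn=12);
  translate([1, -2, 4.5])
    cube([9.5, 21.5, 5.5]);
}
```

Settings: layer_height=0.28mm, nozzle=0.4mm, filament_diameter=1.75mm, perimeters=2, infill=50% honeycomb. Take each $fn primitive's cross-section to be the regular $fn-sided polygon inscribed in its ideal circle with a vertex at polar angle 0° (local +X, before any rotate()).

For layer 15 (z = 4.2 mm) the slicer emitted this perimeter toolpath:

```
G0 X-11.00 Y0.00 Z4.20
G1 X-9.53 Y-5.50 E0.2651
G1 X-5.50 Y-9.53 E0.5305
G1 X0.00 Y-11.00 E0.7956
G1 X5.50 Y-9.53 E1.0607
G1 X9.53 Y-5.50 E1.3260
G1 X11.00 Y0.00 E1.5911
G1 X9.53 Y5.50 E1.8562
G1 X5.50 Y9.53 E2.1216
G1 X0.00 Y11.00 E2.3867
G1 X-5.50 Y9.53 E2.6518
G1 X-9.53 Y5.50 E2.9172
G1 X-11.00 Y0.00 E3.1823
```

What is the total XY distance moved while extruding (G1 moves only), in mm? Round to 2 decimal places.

Sum the Euclidean lengths of each G1 segment: total = 68.34 mm.

68.34 mm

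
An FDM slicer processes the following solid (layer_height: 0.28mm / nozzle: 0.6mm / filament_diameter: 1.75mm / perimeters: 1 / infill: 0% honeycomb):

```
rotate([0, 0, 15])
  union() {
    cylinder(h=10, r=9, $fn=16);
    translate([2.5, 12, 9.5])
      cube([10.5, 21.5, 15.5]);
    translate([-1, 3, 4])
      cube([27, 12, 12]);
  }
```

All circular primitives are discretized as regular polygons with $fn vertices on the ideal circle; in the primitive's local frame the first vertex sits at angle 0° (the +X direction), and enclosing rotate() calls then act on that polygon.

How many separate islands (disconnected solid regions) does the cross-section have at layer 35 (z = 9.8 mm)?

1

At z = 9.8 mm: the cylinder: section is a regular 16-gon, circumradius r=9; the 10.5×21.5 cube at (2.5, 12) contributes its full rectangle; the cube at (-1, 3) (footprint 27×12) is included at this height; Merging all regions: the regions partially overlap (shared area 73.29 mm²), so overlapping operands fuse into one piece — 1 connected region; (rotated 15° about Z; rotation is an isometry so areas/perimeters/island counts are preserved). Overall, the cross-section is a single solid region. Island count = 1.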